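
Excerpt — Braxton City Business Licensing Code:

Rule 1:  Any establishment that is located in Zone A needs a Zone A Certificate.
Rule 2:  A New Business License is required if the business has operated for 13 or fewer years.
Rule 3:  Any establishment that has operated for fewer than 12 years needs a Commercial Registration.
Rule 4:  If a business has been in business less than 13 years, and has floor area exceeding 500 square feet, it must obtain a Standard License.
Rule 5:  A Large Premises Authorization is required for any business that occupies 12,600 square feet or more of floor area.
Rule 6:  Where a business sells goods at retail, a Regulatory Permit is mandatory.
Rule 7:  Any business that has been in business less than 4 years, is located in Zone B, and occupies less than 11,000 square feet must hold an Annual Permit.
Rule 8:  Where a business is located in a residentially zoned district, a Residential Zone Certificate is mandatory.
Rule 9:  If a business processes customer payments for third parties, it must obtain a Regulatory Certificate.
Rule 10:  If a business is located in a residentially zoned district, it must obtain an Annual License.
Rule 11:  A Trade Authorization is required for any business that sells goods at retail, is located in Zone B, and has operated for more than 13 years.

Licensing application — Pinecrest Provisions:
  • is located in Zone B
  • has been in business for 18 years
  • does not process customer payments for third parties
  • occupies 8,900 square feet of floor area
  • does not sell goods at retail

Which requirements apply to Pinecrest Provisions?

None

Rule 1: is located in Zone B (not: is located in Zone A) → Zone A Certificate not required.
Rule 2: years in business 18 > 13 → New Business License not required.
Rule 3: years in business 18 ≥ 12 → Commercial Registration not required.
Rule 4: years in business 18 ≥ 13; floor area 8,900 square feet > 500 square feet → Standard License not required.
Rule 5: floor area 8,900 square feet < 12,600 square feet → Large Premises Authorization not required.
Rule 6: does not sell goods at retail → Regulatory Permit not required.
Rule 7: years in business 18 ≥ 4; is located in Zone B; floor area 8,900 square feet < 11,000 square feet → Annual Permit not required.
Rule 8: is located in Zone B (not: is located in a residentially zoned district) → Residential Zone Certificate not required.
Rule 9: does not process customer payments for third parties → Regulatory Certificate not required.
Rule 10: is located in Zone B (not: is located in a residentially zoned district) → Annual License not required.
Rule 11: does not sell goods at retail; is located in Zone B; years in business 18 > 13 → Trade Authorization not required.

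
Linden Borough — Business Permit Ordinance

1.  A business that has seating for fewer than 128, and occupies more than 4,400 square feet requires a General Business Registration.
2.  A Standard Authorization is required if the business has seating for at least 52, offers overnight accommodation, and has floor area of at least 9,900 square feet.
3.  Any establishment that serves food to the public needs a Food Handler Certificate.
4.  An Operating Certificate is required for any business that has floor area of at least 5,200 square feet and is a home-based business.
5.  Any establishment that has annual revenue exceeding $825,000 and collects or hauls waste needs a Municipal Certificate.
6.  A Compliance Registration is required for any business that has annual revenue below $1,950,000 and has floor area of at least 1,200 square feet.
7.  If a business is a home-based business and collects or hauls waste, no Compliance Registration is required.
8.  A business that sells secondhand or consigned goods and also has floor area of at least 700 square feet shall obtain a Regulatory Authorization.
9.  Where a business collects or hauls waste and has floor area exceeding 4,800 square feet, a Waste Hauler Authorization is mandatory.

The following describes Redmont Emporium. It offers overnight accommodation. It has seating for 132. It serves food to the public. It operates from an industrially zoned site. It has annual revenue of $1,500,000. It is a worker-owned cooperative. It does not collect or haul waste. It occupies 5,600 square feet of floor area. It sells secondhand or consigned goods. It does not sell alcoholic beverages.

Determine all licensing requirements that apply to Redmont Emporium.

Compliance Registration, Food Handler Certificate, Regulatory Authorization

1. seating 132 ≥ 128; floor area 5,600 square feet > 4,400 square feet → General Business Registration not required.
2. seating 132 ≥ 52; offers overnight accommodation; floor area 5,600 square feet < 9,900 square feet → Standard Authorization not required.
3. serves food to the public → Food Handler Certificate required.
4. floor area 5,600 square feet ≥ 5,200 square feet; operates from an industrially zoned site (not: is a home-based business) → Operating Certificate not required.
5. revenue $1,500,000 > $825,000; does not collect or haul waste → Municipal Certificate not required.
6. revenue $1,500,000 < $1,950,000; floor area 5,600 square feet ≥ 1,200 square feet → Compliance Registration required.
7. operates from an industrially zoned site (not: is a home-based business); does not collect or haul waste → Compliance Registration exemption does not apply.
8. sells secondhand or consigned goods; floor area 5,600 square feet ≥ 700 square feet → Regulatory Authorization required.
9. does not collect or haul waste; floor area 5,600 square feet > 4,800 square feet → Waste Hauler Authorization not required.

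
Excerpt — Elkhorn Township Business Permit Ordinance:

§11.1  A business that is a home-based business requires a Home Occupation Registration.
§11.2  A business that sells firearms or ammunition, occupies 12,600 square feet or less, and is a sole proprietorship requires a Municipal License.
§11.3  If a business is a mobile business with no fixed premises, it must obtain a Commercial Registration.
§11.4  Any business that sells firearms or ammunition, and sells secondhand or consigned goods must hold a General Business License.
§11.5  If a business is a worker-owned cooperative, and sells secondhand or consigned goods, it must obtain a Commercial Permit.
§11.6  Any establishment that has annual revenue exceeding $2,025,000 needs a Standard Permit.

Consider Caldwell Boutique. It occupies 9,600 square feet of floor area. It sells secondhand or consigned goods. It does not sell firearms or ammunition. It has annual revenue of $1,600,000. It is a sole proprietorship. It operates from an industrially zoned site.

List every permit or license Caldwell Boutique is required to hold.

§11.1 operates from an industrially zoned site (not: is a home-based business) → Home Occupation Registration not required.
§11.2 does not sell firearms or ammunition; floor area 9,600 square feet ≤ 12,600 square feet; is a sole proprietorship → Municipal License not required.
§11.3 operates from an industrially zoned site (not: is a mobile business with no fixed premises) → Commercial Registration not required.
§11.4 does not sell firearms or ammunition; sells secondhand or consigned goods → General Business License not required.
§11.5 is a sole proprietorship (not: is a worker-owned cooperative); sells secondhand or consigned goods → Commercial Permit not required.
§11.6 revenue $1,600,000 ≤ $2,025,000 → Standard Permit not required.

None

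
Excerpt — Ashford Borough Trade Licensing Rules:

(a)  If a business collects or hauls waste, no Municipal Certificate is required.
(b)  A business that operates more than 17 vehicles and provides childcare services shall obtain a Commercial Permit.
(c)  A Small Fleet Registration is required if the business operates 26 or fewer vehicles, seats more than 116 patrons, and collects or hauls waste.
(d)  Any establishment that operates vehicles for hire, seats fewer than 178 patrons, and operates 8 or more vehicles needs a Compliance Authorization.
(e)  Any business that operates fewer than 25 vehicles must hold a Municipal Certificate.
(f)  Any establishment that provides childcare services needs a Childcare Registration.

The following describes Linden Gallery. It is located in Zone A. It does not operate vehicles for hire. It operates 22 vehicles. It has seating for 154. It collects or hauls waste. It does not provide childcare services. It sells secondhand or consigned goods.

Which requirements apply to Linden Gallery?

(a) collects or hauls waste → exempt from Municipal Certificate.
(b) vehicles 22 > 17; does not provide childcare services → Commercial Permit not required.
(c) vehicles 22 ≤ 26; seating 154 > 116; collects or hauls waste → Small Fleet Registration required.
(d) does not operate vehicles for hire; seating 154 < 178; vehicles 22 ≥ 8 → Compliance Authorization not required.
(e) vehicles 22 < 25 → Municipal Certificate required.
(f) does not provide childcare services → Childcare Registration not required.

Small Fleet Registration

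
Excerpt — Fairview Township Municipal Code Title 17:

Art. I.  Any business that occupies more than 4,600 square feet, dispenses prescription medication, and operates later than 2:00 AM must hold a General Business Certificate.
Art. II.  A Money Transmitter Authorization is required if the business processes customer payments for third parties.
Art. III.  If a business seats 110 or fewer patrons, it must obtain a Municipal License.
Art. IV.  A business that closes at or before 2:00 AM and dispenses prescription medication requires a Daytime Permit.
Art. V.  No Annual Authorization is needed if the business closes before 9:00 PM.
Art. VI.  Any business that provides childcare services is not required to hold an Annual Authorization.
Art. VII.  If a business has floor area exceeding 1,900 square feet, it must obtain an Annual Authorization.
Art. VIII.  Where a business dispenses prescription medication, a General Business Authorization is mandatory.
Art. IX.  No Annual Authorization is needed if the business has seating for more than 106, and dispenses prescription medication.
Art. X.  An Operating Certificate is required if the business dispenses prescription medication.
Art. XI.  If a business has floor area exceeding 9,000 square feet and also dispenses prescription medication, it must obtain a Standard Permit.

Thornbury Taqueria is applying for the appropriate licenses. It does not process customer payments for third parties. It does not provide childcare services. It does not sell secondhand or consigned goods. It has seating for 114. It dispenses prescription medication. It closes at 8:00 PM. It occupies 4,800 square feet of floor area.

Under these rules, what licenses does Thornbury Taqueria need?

Daytime Permit, General Business Authorization, Operating Certificate

Art. I. floor area 4,800 square feet > 4,600 square feet; dispenses prescription medication; closes 8:00 PM, at/before 2:00 AM → General Business Certificate not required.
Art. II. does not process customer payments for third parties → Money Transmitter Authorization not required.
Art. III. seating 114 > 110 → Municipal License not required.
Art. IV. closes 8:00 PM, at/before 2:00 AM; dispenses prescription medication → Daytime Permit required.
Art. V. closes 8:00 PM, at/before 9:00 PM → exempt from Annual Authorization.
Art. VI. does not provide childcare services → Annual Authorization exemption does not apply.
Art. VII. floor area 4,800 square feet > 1,900 square feet → Annual Authorization required.
Art. VIII. dispenses prescription medication → General Business Authorization required.
Art. IX. seating 114 > 106; dispenses prescription medication → exempt from Annual Authorization.
Art. X. dispenses prescription medication → Operating Certificate required.
Art. XI. floor area 4,800 square feet ≤ 9,000 square feet; dispenses prescription medication → Standard Permit not required.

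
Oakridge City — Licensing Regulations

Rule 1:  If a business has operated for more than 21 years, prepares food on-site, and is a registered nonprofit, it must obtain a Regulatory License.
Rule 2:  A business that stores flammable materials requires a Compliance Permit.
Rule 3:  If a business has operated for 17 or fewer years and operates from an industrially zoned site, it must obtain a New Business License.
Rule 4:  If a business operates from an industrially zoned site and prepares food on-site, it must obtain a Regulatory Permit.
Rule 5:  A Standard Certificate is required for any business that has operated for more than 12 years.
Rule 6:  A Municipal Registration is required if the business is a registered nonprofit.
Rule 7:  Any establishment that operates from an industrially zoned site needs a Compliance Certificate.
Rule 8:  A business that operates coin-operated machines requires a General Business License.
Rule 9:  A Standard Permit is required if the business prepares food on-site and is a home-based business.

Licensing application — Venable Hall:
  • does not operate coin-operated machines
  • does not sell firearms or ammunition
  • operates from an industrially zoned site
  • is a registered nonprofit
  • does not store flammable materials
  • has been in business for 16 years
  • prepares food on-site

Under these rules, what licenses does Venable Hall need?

Compliance Certificate, Municipal Registration, New Business License, Regulatory Permit, Standard Certificate

Rule 1: years in business 16 ≤ 21; prepares food on-site; is a registered nonprofit → Regulatory License not required.
Rule 2: does not store flammable materials → Compliance Permit not required.
Rule 3: years in business 16 ≤ 17; operates from an industrially zoned site → New Business License required.
Rule 4: operates from an industrially zoned site; prepares food on-site → Regulatory Permit required.
Rule 5: years in business 16 > 12 → Standard Certificate required.
Rule 6: is a registered nonprofit → Municipal Registration required.
Rule 7: operates from an industrially zoned site → Compliance Certificate required.
Rule 8: does not operate coin-operated machines → General Business License not required.
Rule 9: prepares food on-site; operates from an industrially zoned site (not: is a home-based business) → Standard Permit not required.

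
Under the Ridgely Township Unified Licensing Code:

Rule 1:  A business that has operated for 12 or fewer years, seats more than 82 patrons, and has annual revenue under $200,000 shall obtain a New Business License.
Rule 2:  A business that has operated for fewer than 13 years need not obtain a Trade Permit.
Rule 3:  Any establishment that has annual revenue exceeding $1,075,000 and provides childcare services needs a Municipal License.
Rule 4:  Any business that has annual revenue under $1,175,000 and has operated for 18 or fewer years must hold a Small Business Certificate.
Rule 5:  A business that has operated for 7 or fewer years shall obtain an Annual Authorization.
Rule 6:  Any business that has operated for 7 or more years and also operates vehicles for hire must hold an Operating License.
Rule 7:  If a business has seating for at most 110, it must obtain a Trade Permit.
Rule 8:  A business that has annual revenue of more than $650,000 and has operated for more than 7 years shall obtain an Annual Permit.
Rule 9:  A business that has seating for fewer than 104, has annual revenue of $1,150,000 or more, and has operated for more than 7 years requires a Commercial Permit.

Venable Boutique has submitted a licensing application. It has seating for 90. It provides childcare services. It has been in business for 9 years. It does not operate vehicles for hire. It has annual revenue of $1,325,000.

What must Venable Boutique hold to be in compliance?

Rule 1: years in business 9 ≤ 12; seating 90 > 82; revenue $1,325,000 ≥ $200,000 → New Business License not required.
Rule 2: years in business 9 < 13 → exempt from Trade Permit.
Rule 3: revenue $1,325,000 > $1,075,000; provides childcare services → Municipal License required.
Rule 4: revenue $1,325,000 ≥ $1,175,000; years in business 9 ≤ 18 → Small Business Certificate not required.
Rule 5: years in business 9 > 7 → Annual Authorization not required.
Rule 6: years in business 9 ≥ 7; does not operate vehicles for hire → Operating License not required.
Rule 7: seating 90 ≤ 110 → Trade Permit required.
Rule 8: revenue $1,325,000 > $650,000; years in business 9 > 7 → Annual Permit required.
Rule 9: seating 90 < 104; revenue $1,325,000 ≥ $1,150,000; years in business 9 > 7 → Commercial Permit required.

Annual Permit, Commercial Permit, Municipal License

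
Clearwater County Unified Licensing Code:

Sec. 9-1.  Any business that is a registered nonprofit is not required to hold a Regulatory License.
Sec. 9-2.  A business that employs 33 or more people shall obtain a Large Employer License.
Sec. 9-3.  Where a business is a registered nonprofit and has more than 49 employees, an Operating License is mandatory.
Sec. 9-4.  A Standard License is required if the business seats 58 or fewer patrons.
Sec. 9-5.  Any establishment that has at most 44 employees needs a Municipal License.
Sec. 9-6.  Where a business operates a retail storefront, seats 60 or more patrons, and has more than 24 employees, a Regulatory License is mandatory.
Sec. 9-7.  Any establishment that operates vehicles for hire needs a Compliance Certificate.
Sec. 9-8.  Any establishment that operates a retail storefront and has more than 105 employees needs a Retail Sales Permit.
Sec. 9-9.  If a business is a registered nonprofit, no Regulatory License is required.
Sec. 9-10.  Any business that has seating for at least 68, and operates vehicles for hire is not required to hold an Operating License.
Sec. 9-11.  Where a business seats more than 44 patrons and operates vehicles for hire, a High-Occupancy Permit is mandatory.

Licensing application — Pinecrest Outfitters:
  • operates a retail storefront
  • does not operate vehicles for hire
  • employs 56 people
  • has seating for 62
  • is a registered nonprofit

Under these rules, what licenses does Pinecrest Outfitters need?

Large Employer License, Operating License

Sec. 9-1. is a registered nonprofit → exempt from Regulatory License.
Sec. 9-2. employees 56 ≥ 33 → Large Employer License required.
Sec. 9-3. is a registered nonprofit; employees 56 > 49 → Operating License required.
Sec. 9-4. seating 62 > 58 → Standard License not required.
Sec. 9-5. employees 56 > 44 → Municipal License not required.
Sec. 9-6. operates a retail storefront; seating 62 ≥ 60; employees 56 > 24 → Regulatory License required.
Sec. 9-7. does not operate vehicles for hire → Compliance Certificate not required.
Sec. 9-8. operates a retail storefront; employees 56 ≤ 105 → Retail Sales Permit not required.
Sec. 9-9. is a registered nonprofit → exempt from Regulatory License.
Sec. 9-10. seating 62 < 68; does not operate vehicles for hire → Operating License exemption does not apply.
Sec. 9-11. seating 62 > 44; does not operate vehicles for hire → High-Occupancy Permit not required.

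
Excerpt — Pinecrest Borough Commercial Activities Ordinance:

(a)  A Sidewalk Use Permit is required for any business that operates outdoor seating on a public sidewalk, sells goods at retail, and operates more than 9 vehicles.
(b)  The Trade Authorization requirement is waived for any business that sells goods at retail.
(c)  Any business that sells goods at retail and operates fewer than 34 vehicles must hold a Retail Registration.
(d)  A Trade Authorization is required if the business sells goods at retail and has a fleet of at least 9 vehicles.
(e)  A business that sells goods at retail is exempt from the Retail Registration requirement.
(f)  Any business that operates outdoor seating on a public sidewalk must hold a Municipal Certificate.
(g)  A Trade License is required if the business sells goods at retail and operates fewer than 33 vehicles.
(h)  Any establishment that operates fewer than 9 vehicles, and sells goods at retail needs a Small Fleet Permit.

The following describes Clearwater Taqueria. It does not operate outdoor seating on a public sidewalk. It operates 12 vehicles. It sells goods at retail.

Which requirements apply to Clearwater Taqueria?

Trade License

(a) does not operate outdoor seating on a public sidewalk; sells goods at retail; vehicles 12 > 9 → Sidewalk Use Permit not required.
(b) sells goods at retail → exempt from Trade Authorization.
(c) sells goods at retail; vehicles 12 < 34 → Retail Registration required.
(d) sells goods at retail; vehicles 12 ≥ 9 → Trade Authorization required.
(e) sells goods at retail → exempt from Retail Registration.
(f) does not operate outdoor seating on a public sidewalk → Municipal Certificate not required.
(g) sells goods at retail; vehicles 12 < 33 → Trade License required.
(h) vehicles 12 ≥ 9; sells goods at retail → Small Fleet Permit not required.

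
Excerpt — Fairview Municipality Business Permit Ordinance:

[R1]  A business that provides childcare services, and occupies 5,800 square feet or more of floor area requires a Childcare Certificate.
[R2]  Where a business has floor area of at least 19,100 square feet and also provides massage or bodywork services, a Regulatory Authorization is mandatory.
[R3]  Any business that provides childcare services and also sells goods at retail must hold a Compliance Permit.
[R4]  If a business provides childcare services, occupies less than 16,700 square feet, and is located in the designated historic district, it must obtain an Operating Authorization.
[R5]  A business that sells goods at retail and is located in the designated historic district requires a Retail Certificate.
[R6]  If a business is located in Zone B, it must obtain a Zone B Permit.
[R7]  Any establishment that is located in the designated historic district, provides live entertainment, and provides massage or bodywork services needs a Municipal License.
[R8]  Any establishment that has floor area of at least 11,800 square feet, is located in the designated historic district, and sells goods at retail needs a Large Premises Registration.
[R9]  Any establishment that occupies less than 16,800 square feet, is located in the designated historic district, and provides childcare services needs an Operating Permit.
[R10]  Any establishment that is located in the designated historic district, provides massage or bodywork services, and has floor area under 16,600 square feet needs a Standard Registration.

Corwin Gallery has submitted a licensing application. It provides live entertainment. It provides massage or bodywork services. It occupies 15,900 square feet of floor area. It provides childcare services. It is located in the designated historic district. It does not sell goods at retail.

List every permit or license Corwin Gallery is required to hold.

[R1] provides childcare services; floor area 15,900 square feet ≥ 5,800 square feet → Childcare Certificate required.
[R2] floor area 15,900 square feet < 19,100 square feet; provides massage or bodywork services → Regulatory Authorization not required.
[R3] provides childcare services; does not sell goods at retail → Compliance Permit not required.
[R4] provides childcare services; floor area 15,900 square feet < 16,700 square feet; is located in the designated historic district → Operating Authorization required.
[R5] does not sell goods at retail; is located in the designated historic district → Retail Certificate not required.
[R6] is located in the designated historic district (not: is located in Zone B) → Zone B Permit not required.
[R7] is located in the designated historic district; provides live entertainment; provides massage or bodywork services → Municipal License required.
[R8] floor area 15,900 square feet ≥ 11,800 square feet; is located in the designated historic district; does not sell goods at retail → Large Premises Registration not required.
[R9] floor area 15,900 square feet < 16,800 square feet; is located in the designated historic district; provides childcare services → Operating Permit required.
[R10] is located in the designated historic district; provides massage or bodywork services; floor area 15,900 square feet < 16,600 square feet → Standard Registration required.

Childcare Certificate, Municipal License, Operating Authorization, Operating Permit, Standard Registration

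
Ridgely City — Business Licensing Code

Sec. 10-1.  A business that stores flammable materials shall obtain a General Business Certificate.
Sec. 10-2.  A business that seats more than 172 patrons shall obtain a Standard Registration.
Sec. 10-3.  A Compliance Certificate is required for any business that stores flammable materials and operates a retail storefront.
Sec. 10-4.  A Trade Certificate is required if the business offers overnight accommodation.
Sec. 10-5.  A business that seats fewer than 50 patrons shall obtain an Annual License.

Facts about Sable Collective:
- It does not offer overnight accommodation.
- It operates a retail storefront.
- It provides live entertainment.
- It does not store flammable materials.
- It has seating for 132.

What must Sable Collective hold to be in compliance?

None

Sec. 10-1. does not store flammable materials → General Business Certificate not required.
Sec. 10-2. seating 132 ≤ 172 → Standard Registration not required.
Sec. 10-3. does not store flammable materials; operates a retail storefront → Compliance Certificate not required.
Sec. 10-4. does not offer overnight accommodation → Trade Certificate not required.
Sec. 10-5. seating 132 ≥ 50 → Annual License not required.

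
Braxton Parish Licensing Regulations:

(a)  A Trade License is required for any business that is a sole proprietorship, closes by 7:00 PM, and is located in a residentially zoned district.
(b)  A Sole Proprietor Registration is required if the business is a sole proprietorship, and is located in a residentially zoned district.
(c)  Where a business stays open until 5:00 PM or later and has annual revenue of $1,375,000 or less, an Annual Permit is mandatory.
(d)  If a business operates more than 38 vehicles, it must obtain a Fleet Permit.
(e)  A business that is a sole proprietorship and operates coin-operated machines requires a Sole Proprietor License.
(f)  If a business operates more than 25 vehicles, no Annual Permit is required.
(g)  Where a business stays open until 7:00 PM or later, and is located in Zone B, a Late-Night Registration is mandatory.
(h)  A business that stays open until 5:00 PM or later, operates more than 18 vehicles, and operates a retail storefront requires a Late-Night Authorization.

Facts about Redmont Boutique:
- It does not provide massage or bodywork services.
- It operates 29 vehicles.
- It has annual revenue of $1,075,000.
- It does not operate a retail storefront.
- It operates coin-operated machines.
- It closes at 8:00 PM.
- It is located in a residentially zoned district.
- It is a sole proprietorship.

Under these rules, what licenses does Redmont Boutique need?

Sole Proprietor License, Sole Proprietor Registration

(a) is a sole proprietorship; closes 8:00 PM, after 7:00 PM; is located in a residentially zoned district → Trade License not required.
(b) is a sole proprietorship; is located in a residentially zoned district → Sole Proprietor Registration required.
(c) closes 8:00 PM, after 5:00 PM; revenue $1,075,000 ≤ $1,375,000 → Annual Permit required.
(d) vehicles 29 ≤ 38 → Fleet Permit not required.
(e) is a sole proprietorship; operates coin-operated machines → Sole Proprietor License required.
(f) vehicles 29 > 25 → exempt from Annual Permit.
(g) closes 8:00 PM, after 7:00 PM; is located in a residentially zoned district (not: is located in Zone B) → Late-Night Registration not required.
(h) closes 8:00 PM, after 5:00 PM; vehicles 29 > 18; does not operate a retail storefront → Late-Night Authorization not required.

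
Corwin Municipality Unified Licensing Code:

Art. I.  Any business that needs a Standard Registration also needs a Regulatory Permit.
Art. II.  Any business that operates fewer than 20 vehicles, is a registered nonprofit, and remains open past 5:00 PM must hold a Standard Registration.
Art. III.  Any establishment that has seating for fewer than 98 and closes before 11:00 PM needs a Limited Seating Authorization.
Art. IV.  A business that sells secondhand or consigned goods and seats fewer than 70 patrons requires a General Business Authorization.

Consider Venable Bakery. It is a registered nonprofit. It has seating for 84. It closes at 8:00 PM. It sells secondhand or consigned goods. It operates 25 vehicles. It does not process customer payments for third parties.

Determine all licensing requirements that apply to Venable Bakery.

Art. I. Standard Registration is not required → no effect.
Art. II. vehicles 25 ≥ 20; is a registered nonprofit; closes 8:00 PM, after 5:00 PM → Standard Registration not required.
Art. III. seating 84 < 98; closes 8:00 PM, at/before 11:00 PM → Limited Seating Authorization required.
Art. IV. sells secondhand or consigned goods; seating 84 ≥ 70 → General Business Authorization not required.

Limited Seating Authorization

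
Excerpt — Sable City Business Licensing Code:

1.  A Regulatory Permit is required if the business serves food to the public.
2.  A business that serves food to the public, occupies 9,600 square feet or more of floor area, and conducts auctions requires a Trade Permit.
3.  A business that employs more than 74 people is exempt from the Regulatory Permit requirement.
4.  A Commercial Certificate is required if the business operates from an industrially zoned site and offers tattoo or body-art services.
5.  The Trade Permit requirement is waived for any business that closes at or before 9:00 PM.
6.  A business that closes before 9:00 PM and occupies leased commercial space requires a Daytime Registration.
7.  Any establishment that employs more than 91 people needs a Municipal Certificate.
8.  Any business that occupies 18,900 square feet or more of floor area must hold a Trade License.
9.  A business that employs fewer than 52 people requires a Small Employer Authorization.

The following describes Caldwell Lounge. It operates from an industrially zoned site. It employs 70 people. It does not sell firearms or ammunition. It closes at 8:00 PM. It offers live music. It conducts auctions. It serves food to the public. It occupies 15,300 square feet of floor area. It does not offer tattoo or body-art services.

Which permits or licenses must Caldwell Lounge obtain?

1. serves food to the public → Regulatory Permit required.
2. serves food to the public; floor area 15,300 square feet ≥ 9,600 square feet; conducts auctions → Trade Permit required.
3. employees 70 ≤ 74 → Regulatory Permit exemption does not apply.
4. operates from an industrially zoned site; does not offer tattoo or body-art services → Commercial Certificate not required.
5. closes 8:00 PM, at/before 9:00 PM → exempt from Trade Permit.
6. closes 8:00 PM, at/before 9:00 PM; operates from an industrially zoned site (not: occupies leased commercial space) → Daytime Registration not required.
7. employees 70 ≤ 91 → Municipal Certificate not required.
8. floor area 15,300 square feet < 18,900 square feet → Trade License not required.
9. employees 70 ≥ 52 → Small Employer Authorization not required.

Regulatory Permit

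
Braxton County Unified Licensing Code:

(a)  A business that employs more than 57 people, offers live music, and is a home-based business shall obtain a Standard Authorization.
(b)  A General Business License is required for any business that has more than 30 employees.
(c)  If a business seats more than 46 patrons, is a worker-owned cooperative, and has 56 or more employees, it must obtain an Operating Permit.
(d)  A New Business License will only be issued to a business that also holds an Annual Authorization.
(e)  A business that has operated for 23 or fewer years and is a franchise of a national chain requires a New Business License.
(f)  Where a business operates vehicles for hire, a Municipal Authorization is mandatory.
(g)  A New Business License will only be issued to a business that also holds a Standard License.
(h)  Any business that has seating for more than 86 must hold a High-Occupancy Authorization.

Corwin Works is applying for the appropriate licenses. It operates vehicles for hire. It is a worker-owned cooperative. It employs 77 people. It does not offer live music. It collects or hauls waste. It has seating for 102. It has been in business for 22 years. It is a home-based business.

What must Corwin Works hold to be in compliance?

General Business License, High-Occupancy Authorization, Municipal Authorization, Operating Permit

(a) employees 77 > 57; does not offer live music; is a home-based business → Standard Authorization not required.
(b) employees 77 > 30 → General Business License required.
(c) seating 102 > 46; is a worker-owned cooperative; employees 77 ≥ 56 → Operating Permit required.
(d) New Business License is not required → no effect.
(e) years in business 22 ≤ 23; is a worker-owned cooperative (not: is a franchise of a national chain) → New Business License not required.
(f) operates vehicles for hire → Municipal Authorization required.
(g) New Business License is not required → no effect.
(h) seating 102 > 86 → High-Occupancy Authorization required.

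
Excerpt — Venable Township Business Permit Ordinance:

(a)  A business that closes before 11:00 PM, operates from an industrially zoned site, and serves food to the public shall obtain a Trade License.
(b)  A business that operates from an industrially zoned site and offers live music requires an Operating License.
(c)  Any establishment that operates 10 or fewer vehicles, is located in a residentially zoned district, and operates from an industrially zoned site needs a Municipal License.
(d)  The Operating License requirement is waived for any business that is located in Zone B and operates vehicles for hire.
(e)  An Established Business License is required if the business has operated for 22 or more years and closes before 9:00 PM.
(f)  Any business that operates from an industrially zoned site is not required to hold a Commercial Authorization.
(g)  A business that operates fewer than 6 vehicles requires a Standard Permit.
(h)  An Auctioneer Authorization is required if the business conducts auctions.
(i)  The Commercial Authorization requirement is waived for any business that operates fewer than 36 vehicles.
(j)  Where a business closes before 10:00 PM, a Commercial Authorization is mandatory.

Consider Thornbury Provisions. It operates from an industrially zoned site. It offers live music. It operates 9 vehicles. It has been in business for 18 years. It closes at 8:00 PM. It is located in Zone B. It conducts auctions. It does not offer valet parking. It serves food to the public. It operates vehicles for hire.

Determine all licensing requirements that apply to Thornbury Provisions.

(a) closes 8:00 PM, at/before 11:00 PM; operates from an industrially zoned site; serves food to the public → Trade License required.
(b) operates from an industrially zoned site; offers live music → Operating License required.
(c) vehicles 9 ≤ 10; is located in Zone B (not: is located in a residentially zoned district); operates from an industrially zoned site → Municipal License not required.
(d) is located in Zone B; operates vehicles for hire → exempt from Operating License.
(e) years in business 18 < 22; closes 8:00 PM, at/before 9:00 PM → Established Business License not required.
(f) operates from an industrially zoned site → exempt from Commercial Authorization.
(g) vehicles 9 ≥ 6 → Standard Permit not required.
(h) conducts auctions → Auctioneer Authorization required.
(i) vehicles 9 < 36 → exempt from Commercial Authorization.
(j) closes 8:00 PM, at/before 10:00 PM → Commercial Authorization required.

Auctioneer Authorization, Trade License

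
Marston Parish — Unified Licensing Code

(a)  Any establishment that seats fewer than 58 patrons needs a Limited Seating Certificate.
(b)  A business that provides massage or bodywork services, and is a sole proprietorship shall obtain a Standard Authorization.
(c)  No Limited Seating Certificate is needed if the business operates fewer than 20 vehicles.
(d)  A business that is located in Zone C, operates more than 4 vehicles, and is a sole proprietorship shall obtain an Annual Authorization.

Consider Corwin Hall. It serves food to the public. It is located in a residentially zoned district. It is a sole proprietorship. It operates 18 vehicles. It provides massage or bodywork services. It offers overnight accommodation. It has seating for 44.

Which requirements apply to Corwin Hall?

Standard Authorization

(a) seating 44 < 58 → Limited Seating Certificate required.
(b) provides massage or bodywork services; is a sole proprietorship → Standard Authorization required.
(c) vehicles 18 < 20 → exempt from Limited Seating Certificate.
(d) is located in a residentially zoned district (not: is located in Zone C); vehicles 18 > 4; is a sole proprietorship → Annual Authorization not required.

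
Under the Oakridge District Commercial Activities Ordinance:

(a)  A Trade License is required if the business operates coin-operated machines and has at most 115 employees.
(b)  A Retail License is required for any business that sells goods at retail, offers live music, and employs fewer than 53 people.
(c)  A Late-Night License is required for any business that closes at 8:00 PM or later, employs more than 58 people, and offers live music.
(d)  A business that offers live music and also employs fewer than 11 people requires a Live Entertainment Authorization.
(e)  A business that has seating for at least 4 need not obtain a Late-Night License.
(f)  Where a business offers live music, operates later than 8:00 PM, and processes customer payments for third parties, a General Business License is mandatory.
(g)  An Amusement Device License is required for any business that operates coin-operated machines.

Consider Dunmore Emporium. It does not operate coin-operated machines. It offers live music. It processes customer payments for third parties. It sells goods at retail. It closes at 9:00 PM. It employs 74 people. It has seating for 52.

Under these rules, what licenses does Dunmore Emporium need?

(a) does not operate coin-operated machines; employees 74 ≤ 115 → Trade License not required.
(b) sells goods at retail; offers live music; employees 74 ≥ 53 → Retail License not required.
(c) closes 9:00 PM, after 8:00 PM; employees 74 > 58; offers live music → Late-Night License required.
(d) offers live music; employees 74 ≥ 11 → Live Entertainment Authorization not required.
(e) seating 52 ≥ 4 → exempt from Late-Night License.
(f) offers live music; closes 9:00 PM, after 8:00 PM; processes customer payments for third parties → General Business License required.
(g) does not operate coin-operated machines → Amusement Device License not required.

General Business License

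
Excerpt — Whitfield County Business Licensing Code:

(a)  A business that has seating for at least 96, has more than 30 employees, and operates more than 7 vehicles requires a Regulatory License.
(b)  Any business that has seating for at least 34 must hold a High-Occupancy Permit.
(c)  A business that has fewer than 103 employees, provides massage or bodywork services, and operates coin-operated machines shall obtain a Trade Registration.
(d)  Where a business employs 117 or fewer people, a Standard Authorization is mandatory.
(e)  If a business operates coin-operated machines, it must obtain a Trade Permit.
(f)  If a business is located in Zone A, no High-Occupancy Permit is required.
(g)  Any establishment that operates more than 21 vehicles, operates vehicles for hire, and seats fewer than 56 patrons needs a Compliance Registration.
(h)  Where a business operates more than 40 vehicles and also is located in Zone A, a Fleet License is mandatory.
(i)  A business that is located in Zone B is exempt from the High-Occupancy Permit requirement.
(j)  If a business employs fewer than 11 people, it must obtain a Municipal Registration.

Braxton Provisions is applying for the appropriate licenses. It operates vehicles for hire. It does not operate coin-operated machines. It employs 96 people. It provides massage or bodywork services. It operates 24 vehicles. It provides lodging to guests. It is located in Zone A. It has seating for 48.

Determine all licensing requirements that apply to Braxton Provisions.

Compliance Registration, Standard Authorization

(a) seating 48 < 96; employees 96 > 30; vehicles 24 > 7 → Regulatory License not required.
(b) seating 48 ≥ 34 → High-Occupancy Permit required.
(c) employees 96 < 103; provides massage or bodywork services; does not operate coin-operated machines → Trade Registration not required.
(d) employees 96 ≤ 117 → Standard Authorization required.
(e) does not operate coin-operated machines → Trade Permit not required.
(f) is located in Zone A → exempt from High-Occupancy Permit.
(g) vehicles 24 > 21; operates vehicles for hire; seating 48 < 56 → Compliance Registration required.
(h) vehicles 24 ≤ 40; is located in Zone A → Fleet License not required.
(i) is located in Zone A (not: is located in Zone B) → High-Occupancy Permit exemption does not apply.
(j) employees 96 ≥ 11 → Municipal Registration not required.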